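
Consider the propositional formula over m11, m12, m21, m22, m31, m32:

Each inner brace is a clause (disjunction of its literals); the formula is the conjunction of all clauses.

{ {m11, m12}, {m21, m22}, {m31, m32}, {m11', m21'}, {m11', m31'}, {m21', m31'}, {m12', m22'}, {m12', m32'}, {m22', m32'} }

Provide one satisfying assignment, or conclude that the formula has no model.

Case m11 = 1:
Unit clause (m21') forces m21 = 0.
Unit clause (m22) forces m22 = 1.
Unit clause (m31') forces m31 = 0.
Unit clause (m32) forces m32 = 1.
That conflicts with the unit clause (m32').
So m11 must be the other value — set m11 = 0.
Unit clause (m12) forces m12 = 1.
Unit clause (m22') forces m22 = 0.
Unit clause (m21) forces m21 = 1.
Unit clause (m31') forces m31 = 0.
Unit clause (m32) forces m32 = 1.
That conflicts with the unit clause (m32').
Neither m11 = 1 nor m11 = 0 works.

UNSATISFIABLE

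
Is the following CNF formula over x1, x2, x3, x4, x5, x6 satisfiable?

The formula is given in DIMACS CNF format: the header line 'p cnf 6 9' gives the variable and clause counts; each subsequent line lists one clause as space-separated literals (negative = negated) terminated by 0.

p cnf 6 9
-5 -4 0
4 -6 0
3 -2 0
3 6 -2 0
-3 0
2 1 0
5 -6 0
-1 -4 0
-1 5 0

(¬x3) alone gives x3 = False.
(¬x2) alone gives x2 = False.
(x1) alone gives x1 = True.
(¬x4) alone gives x4 = False.
(¬x6) alone gives x6 = False.
(x5) alone gives x5 = True.
This assignment satisfies each clause.
A satisfying assignment: x1: True; x2: False; x3: False; x4: False; x5: True; x6: False.

Yes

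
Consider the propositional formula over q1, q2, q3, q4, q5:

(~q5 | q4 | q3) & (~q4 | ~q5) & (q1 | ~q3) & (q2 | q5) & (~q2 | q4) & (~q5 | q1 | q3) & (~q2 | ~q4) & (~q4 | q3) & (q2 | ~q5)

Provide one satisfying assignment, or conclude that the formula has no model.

Suppose q4 = 0.
From the singleton clause (~q2), q2 = 0.
From the singleton clause (q5), q5 = 1.
That conflicts with the unit clause (~q5).
Backtrack on q4: now try q4 = 1.
From the singleton clause (~q5), q5 = 0.
From the singleton clause (q2), q2 = 1.
That conflicts with the unit clause (~q2).
Neither q4 = 1 nor q4 = 0 works.

UNSATISFIABLE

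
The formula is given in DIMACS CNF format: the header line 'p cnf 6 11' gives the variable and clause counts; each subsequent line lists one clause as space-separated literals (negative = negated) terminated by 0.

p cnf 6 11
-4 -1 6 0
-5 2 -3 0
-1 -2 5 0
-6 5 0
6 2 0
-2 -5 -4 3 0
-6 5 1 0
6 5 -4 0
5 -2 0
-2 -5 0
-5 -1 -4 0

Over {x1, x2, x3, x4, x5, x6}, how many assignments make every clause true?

3

There are 2^6 = 64 truth assignments over (x1, x2, x3, x4, x5, x6).
Split on x4. With x4 = True, the clauses containing x4 are satisfied and ¬x4 drops from the rest; 1 of the 2^5 = 32 assignments to the other variables satisfy what remains.
With x4 = False, by the same count on the reduced clause set, 2 assignments work.
Total: 1 + 2 = 3.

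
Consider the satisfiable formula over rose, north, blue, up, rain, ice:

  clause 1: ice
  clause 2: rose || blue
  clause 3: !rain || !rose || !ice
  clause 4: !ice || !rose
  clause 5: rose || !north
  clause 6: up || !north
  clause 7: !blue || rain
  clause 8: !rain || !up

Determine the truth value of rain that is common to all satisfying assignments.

True

Suppose rain = false.
The clause (ice) is unit, so ice = true.
The clause (!rose) is unit, so rose = false.
The clause (blue) is unit, so blue = true.
That conflicts with the unit clause (!blue).
So every satisfying assignment has rain = True.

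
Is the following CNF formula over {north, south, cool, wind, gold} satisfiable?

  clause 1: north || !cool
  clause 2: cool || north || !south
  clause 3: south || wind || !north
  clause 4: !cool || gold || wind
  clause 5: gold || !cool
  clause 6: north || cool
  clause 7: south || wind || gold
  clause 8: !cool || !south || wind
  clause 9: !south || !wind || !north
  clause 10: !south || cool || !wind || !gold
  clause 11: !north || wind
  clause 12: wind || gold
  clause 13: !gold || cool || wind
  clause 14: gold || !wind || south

Satisfiable

Branch on north: set north = true.
(wind) alone gives wind = true.
(!south) alone gives south = false.
(gold) alone gives gold = true.
No clause remains; cool is free.
A satisfying assignment: north: true, south: false, cool: false, wind: true, gold: true.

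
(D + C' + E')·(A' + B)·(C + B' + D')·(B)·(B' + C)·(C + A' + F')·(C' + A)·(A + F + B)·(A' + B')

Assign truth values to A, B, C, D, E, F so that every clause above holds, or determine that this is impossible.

UNSATISFIABLE

(B) alone gives B = 1.
(C) alone gives C = 1.
(A) alone gives A = 1.
But (A') is also a unit clause — contradiction.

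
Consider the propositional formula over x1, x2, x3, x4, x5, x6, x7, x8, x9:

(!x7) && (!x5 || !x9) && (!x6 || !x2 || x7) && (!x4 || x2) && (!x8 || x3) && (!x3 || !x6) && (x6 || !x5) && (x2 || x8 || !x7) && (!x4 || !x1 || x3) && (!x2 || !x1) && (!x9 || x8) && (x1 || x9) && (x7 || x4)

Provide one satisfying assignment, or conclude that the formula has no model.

x1=false, x2=true, x3=true, x4=true, x5=false, x6=false, x7=false, x8=true, x9=true

(!x7) alone gives x7 = false.
(x4) alone gives x4 = true.
(x2) alone gives x2 = true.
(!x6) alone gives x6 = false.
(!x5) alone gives x5 = false.
(!x1) alone gives x1 = false.
(x9) alone gives x9 = true.
(x8) alone gives x8 = true.
(x3) alone gives x3 = true.
This assignment satisfies each clause.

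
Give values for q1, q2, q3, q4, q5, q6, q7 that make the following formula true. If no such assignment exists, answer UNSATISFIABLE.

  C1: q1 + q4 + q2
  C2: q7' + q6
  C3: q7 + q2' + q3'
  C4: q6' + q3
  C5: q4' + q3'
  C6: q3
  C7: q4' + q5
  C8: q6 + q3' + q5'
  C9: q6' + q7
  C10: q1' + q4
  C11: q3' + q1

(q3) alone gives q3 = 1.
(q4') alone gives q4 = 0.
(q1') alone gives q1 = 0.
But (q1) is also a unit clause — contradiction.

UNSATISFIABLE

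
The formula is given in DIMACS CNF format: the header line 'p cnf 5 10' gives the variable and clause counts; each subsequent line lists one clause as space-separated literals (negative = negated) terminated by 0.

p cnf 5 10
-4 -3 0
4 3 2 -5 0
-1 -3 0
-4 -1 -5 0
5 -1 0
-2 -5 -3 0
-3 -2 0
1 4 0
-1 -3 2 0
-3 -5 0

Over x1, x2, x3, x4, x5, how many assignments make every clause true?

5

There are 2^5 = 32 truth assignments over (x1, x2, x3, x4, x5).
Split on x5. With x5 = True, the clauses containing x5 are satisfied and ¬x5 drops from the rest; 3 of the 2^4 = 16 assignments to the other variables satisfy what remains.
With x5 = False, by the same count on the reduced clause set, 2 assignments work.
Total: 3 + 2 = 5.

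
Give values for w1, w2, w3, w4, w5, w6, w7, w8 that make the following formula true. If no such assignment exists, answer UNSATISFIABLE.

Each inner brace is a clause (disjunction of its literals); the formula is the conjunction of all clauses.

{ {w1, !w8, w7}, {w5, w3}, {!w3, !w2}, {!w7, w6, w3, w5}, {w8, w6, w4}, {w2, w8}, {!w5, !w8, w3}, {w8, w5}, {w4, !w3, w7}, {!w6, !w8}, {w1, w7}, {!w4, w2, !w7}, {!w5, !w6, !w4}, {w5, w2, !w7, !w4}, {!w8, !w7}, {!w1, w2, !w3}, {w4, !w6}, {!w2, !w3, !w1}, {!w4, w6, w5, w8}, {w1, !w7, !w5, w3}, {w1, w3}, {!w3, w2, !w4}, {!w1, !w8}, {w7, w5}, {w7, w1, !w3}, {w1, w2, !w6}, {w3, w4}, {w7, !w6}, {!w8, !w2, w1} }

w1 ↦ true; w2 ↦ true; w3 ↦ false; w4 ↦ true; w5 ↦ true; w6 ↦ false; w7 ↦ true; w8 ↦ false

Suppose w5 = true.
Suppose w3 = false.
The clause (!w8) is unit, so w8 = false.
The clause (w2) is unit, so w2 = true.
The clause (w1) is unit, so w1 = true.
The clause (w4) is unit, so w4 = true.
The clause (!w6) is unit, so w6 = false.
No clause remains; w7 is free.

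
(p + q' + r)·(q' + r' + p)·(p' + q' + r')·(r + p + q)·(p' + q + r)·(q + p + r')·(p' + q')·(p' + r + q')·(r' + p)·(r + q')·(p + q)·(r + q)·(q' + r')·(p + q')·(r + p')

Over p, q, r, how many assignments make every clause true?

1

There are 2^3 = 8 truth assignments over (p, q, r).
Check each against the 15 clauses (columns in the order p, q, r):
  F F F  ✗ fails (r + p + q)
  F F T  ✗ fails (q + p + r')
  F T F  ✗ fails (p + q' + r)
  F T T  ✗ fails (q' + r' + p)
  T F F  ✗ fails (p' + q + r)
  T F T  ✓ satisfies all
  T T F  ✗ fails (p' + q')
  T T T  ✗ fails (p' + q' + r')
1 of the 8 rows is a model.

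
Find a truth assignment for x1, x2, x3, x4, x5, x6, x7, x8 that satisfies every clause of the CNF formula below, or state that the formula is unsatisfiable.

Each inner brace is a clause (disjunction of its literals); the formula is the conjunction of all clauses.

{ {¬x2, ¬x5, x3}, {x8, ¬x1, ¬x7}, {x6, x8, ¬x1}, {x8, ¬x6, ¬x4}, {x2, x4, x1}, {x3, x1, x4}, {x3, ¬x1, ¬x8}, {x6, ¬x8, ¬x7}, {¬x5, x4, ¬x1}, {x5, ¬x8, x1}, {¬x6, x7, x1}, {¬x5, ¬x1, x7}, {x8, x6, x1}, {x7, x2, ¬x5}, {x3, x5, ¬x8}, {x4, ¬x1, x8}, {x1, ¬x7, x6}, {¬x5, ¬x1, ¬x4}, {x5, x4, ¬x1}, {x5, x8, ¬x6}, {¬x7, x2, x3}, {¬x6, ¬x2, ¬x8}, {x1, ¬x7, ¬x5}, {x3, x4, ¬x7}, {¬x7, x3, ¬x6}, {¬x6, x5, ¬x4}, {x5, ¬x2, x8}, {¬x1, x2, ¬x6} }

Case x2 = True:
Case x5 = True:
The clause (x3) is unit, so x3 = True.
Case x4 = True:
The clause (¬x1) is unit, so x1 = False.
The clause (¬x7) is unit, so x7 = False.
The clause (¬x6) is unit, so x6 = False.
The clause (x8) is unit, so x8 = True.
Every clause now holds.

x1 ↦ False,  x2 ↦ True,  x3 ↦ True,  x4 ↦ True,  x5 ↦ True,  x6 ↦ False,  x7 ↦ False,  x8 ↦ True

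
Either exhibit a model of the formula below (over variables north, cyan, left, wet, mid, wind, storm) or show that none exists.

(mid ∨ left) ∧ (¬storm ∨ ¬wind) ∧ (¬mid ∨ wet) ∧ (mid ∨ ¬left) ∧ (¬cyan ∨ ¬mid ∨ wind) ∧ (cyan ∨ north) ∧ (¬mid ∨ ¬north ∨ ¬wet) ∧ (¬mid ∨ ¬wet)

UNSATISFIABLE

Case mid = True:
Unit clause (wet) forces wet = True.
That conflicts with the unit clause (¬wet).
So mid must be the other value — set mid = False.
Unit clause (left) forces left = True.
That conflicts with the unit clause (¬left).
Neither mid = True nor mid = False works.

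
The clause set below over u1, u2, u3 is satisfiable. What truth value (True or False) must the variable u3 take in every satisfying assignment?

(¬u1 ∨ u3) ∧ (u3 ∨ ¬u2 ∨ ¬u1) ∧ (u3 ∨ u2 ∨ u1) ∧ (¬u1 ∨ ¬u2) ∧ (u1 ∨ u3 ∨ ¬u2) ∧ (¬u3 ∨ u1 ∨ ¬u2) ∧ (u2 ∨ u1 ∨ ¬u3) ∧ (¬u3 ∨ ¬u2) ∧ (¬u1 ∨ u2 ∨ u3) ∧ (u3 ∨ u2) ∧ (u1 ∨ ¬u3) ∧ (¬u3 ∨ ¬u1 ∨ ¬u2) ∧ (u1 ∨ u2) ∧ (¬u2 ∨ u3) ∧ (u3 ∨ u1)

True

Suppose u3 = False.
Unit clause (¬u1) forces u1 = False.
But (u1) is also a unit clause — contradiction.
So every satisfying assignment has u3 = True.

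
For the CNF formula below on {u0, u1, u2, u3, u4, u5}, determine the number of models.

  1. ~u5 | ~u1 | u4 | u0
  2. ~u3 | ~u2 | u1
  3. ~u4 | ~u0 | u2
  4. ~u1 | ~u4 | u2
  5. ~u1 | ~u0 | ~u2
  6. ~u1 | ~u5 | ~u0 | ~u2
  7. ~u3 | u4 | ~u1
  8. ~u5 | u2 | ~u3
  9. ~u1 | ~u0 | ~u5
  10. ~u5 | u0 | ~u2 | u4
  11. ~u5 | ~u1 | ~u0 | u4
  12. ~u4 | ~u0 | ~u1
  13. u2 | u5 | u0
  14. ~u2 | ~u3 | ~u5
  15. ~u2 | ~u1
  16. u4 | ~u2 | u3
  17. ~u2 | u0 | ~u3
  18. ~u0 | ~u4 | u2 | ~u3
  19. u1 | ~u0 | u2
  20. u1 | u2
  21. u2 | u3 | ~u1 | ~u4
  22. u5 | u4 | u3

4

There are 2^6 = 64 truth assignments over (u0, u1, u2, u3, u4, u5).
Split on u4. With u4 = 1, the clauses containing u4 are satisfied and ~u4 drops from the rest; 4 of the 2^5 = 32 assignments to the other variables satisfy what remains.
With u4 = 0, by the same count on the reduced clause set, 0 assignments work.
Total: 4 + 0 = 4.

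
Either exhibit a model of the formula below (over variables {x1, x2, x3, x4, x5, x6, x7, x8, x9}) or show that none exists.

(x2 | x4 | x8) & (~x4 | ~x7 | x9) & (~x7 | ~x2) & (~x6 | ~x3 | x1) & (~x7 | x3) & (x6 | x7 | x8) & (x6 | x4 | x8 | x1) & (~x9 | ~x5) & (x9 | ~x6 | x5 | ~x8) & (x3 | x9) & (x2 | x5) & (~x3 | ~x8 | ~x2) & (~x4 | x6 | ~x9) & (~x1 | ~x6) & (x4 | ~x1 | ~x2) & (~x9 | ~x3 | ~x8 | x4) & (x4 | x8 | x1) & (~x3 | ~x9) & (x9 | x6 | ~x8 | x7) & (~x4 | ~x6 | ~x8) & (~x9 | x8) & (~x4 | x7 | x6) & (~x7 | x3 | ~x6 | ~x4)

x1=1; x2=0; x3=1; x4=0; x5=1; x6=0; x7=1; x8=1; x9=0

Branch on x7: set x7 = 1.
The clause (~x2) is unit, so x2 = 0.
The clause (x3) is unit, so x3 = 1.
The clause (x5) is unit, so x5 = 1.
The clause (~x9) is unit, so x9 = 0.
The clause (~x4) is unit, so x4 = 0.
The clause (x8) is unit, so x8 = 1.
Branch on x6: set x6 = 0.
No clause remains; x1 is free.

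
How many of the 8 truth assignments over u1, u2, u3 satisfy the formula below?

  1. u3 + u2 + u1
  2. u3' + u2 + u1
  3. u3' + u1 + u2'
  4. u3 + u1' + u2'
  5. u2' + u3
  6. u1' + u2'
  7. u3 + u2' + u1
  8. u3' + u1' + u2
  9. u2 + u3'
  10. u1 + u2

There are 2^3 = 8 truth assignments over (u1, u2, u3).
Check each against the 10 clauses (columns in the order u1, u2, u3):
  F F F  ✗ fails (u3 + u2 + u1)
  F F T  ✗ fails (u3' + u2 + u1)
  F T F  ✗ fails (u2' + u3)
  F T T  ✗ fails (u3' + u1 + u2')
  T F F  ✓ satisfies all
  T F T  ✗ fails (u3' + u1' + u2)
  T T F  ✗ fails (u3 + u1' + u2')
  T T T  ✗ fails (u1' + u2')
1 of the 8 rows is a model.

1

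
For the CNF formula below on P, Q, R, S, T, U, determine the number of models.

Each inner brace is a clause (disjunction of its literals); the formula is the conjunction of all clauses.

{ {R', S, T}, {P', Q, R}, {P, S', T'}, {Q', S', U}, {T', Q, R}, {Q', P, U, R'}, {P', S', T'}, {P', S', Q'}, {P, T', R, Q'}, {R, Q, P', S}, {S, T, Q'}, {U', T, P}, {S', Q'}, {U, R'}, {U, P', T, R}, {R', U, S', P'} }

9

There are 2^6 = 64 truth assignments over (P, Q, R, S, T, U).
Split on P. With P = 1, the clauses containing P are satisfied and P' drops from the rest; 5 of the 2^5 = 32 assignments to the other variables satisfy what remains.
With P = 0, by the same count on the reduced clause set, 4 assignments work.
Total: 5 + 4 = 9.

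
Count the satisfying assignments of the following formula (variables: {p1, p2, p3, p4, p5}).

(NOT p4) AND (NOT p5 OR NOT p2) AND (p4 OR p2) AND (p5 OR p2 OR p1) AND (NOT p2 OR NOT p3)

2

There are 2^5 = 32 truth assignments over (p1, p2, p3, p4, p5).
Split on p3. With p3 = true, the clauses containing p3 are satisfied and NOT p3 drops from the rest; 0 of the 2^4 = 16 assignments to the other variables satisfy what remains.
With p3 = false, by the same count on the reduced clause set, 2 assignments work.
(One model: p1=F, p2=T, p3=F, p4=F, p5=F.)
Total: 0 + 2 = 2.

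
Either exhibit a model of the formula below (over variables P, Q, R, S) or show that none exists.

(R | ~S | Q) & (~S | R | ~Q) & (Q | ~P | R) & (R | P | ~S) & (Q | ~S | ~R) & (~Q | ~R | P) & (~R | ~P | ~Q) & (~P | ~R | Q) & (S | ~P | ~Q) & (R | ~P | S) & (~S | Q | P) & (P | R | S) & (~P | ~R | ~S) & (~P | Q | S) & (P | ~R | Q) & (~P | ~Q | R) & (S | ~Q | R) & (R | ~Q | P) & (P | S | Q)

Branch on R: set R = 1.
Branch on Q: set Q = 1.
(P) alone gives P = 1.
Now (~P) is unsatisfied and unit — conflict.
Undo Q and try Q = 0.
(~S) alone gives S = 0.
(~P) alone gives P = 0.
Now (P) is unsatisfied and unit — conflict.
Both values of Q lead to a conflict.
Undo R and try R = 0.
Branch on S: set S = 0.
(~P) alone gives P = 0.
Now (P) is unsatisfied and unit — conflict.
Undo S and try S = 1.
(Q) alone gives Q = 1.
Now (~Q) is unsatisfied and unit — conflict.
Both values of S lead to a conflict.
Both values of R lead to a conflict.

UNSATISFIABLE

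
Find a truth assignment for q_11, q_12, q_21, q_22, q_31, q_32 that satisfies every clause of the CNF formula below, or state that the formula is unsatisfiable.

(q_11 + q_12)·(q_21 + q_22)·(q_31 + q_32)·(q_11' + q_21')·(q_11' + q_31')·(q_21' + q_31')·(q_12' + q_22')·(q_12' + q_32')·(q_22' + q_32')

Suppose q_11 = 1.
Unit clause (q_21') forces q_21 = 0.
Unit clause (q_22) forces q_22 = 1.
Unit clause (q_31') forces q_31 = 0.
Unit clause (q_32) forces q_32 = 1.
But (q_32') is also a unit clause — contradiction.
That branch fails; take q_11 = 0 instead.
Unit clause (q_12) forces q_12 = 1.
Unit clause (q_22') forces q_22 = 0.
Unit clause (q_21) forces q_21 = 1.
Unit clause (q_31') forces q_31 = 0.
Unit clause (q_32) forces q_32 = 1.
But (q_32') is also a unit clause — contradiction.
Either choice for q_11 ends in contradiction.

UNSATISFIABLE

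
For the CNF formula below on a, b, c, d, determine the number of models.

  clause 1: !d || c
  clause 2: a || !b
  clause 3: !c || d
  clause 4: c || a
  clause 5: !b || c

There are 2^4 = 16 truth assignments over (a, b, c, d).
Check each against the 5 clauses (columns in the order a, b, c, d):
  F F F F  ✗ fails (c || a)
  F F F T  ✗ fails (!d || c)
  F F T F  ✗ fails (!c || d)
  F F T T  ✓ satisfies all
  F T F F  ✗ fails (a || !b)
  F T F T  ✗ fails (!d || c)
  F T T F  ✗ fails (a || !b)
  F T T T  ✗ fails (a || !b)
  T F F F  ✓ satisfies all
  T F F T  ✗ fails (!d || c)
  T F T F  ✗ fails (!c || d)
  T F T T  ✓ satisfies all
  T T F F  ✗ fails (!b || c)
  T T F T  ✗ fails (!d || c)
  T T T F  ✗ fails (!c || d)
  T T T T  ✓ satisfies all
4 of the 16 rows are models.

4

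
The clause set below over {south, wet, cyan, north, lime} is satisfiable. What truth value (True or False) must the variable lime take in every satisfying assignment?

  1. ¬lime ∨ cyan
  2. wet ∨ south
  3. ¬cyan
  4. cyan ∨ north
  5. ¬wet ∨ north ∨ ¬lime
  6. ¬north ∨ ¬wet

False

Suppose lime = True.
(cyan) alone gives cyan = True.
Now (¬cyan) is unsatisfied and unit — conflict.
So every satisfying assignment has lime = False.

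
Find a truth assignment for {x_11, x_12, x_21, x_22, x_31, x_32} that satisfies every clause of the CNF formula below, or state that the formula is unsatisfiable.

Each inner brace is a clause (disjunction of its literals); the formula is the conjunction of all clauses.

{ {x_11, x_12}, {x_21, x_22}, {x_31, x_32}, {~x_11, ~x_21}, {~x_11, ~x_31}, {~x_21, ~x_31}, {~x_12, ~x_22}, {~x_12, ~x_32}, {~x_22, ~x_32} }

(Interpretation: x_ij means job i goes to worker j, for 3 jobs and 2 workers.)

Try x_11 = 1.
From the singleton clause (~x_21), x_21 = 0.
From the singleton clause (x_22), x_22 = 1.
From the singleton clause (~x_31), x_31 = 0.
From the singleton clause (x_32), x_32 = 1.
Now (~x_32) is unsatisfied and unit — conflict.
That branch fails; take x_11 = 0 instead.
From the singleton clause (x_12), x_12 = 1.
From the singleton clause (~x_22), x_22 = 0.
From the singleton clause (x_21), x_21 = 1.
From the singleton clause (~x_31), x_31 = 0.
From the singleton clause (x_32), x_32 = 1.
Now (~x_32) is unsatisfied and unit — conflict.
Both values of x_11 lead to a conflict.

UNSATISFIABLE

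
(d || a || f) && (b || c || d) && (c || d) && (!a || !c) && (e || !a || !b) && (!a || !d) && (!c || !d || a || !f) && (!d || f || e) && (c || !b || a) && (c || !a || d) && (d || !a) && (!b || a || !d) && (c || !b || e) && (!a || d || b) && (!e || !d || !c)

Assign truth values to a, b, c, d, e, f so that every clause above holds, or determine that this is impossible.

Try c = true.
Unit clause (!a) forces a = false.
Try d = false.
Unit clause (f) forces f = true.
Every clause is now satisfied; b, e are unconstrained.

a=false,  b=true,  c=true,  d=false,  e=true,  f=true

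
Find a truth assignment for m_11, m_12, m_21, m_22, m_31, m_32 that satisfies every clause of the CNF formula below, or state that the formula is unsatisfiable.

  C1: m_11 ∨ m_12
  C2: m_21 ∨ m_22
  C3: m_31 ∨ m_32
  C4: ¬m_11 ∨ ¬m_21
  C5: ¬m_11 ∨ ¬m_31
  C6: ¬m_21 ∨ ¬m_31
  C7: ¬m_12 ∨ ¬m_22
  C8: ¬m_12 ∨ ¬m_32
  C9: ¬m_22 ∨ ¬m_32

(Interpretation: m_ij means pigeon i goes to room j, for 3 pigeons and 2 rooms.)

UNSATISFIABLE

Case m_11 = True:
(¬m_21) alone gives m_21 = False.
(m_22) alone gives m_22 = True.
(¬m_31) alone gives m_31 = False.
(m_32) alone gives m_32 = True.
But (¬m_32) is also a unit clause — contradiction.
Undo m_11 and try m_11 = False.
(m_12) alone gives m_12 = True.
(¬m_22) alone gives m_22 = False.
(m_21) alone gives m_21 = True.
(¬m_31) alone gives m_31 = False.
(m_32) alone gives m_32 = True.
But (¬m_32) is also a unit clause — contradiction.
Neither m_11 = True nor m_11 = False works.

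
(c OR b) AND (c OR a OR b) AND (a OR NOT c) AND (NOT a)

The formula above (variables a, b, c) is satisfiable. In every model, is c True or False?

False

Suppose c = true.
(a) alone gives a = true.
But (NOT a) is also a unit clause — contradiction.
So every satisfying assignment has c = False.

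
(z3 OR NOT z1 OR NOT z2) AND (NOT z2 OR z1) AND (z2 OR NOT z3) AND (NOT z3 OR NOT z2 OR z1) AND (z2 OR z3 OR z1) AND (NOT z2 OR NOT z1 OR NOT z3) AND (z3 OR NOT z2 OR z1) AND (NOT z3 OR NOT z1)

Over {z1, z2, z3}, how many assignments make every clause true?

There are 2^3 = 8 truth assignments over (z1, z2, z3).
Check each against the 8 clauses (columns in the order z1, z2, z3):
  F F F  ✗ fails (z2 OR z3 OR z1)
  F F T  ✗ fails (z2 OR NOT z3)
  F T F  ✗ fails (NOT z2 OR z1)
  F T T  ✗ fails (NOT z2 OR z1)
  T F F  ✓ satisfies all
  T F T  ✗ fails (z2 OR NOT z3)
  T T F  ✗ fails (z3 OR NOT z1 OR NOT z2)
  T T T  ✗ fails (NOT z2 OR NOT z1 OR NOT z3)
1 of the 8 rows is a model.

1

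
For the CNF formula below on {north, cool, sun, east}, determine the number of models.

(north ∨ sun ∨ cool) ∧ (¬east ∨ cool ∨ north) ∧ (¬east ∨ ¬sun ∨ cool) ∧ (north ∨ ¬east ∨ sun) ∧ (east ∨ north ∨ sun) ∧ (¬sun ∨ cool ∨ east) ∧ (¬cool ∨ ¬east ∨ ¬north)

6

There are 2^4 = 16 truth assignments over (north, cool, sun, east).
Check each against the 7 clauses (columns in the order north, cool, sun, east):
  F F F F  ✗ fails (north ∨ sun ∨ cool)
  F F F T  ✗ fails (north ∨ sun ∨ cool)
  F F T F  ✗ fails (¬sun ∨ cool ∨ east)
  F F T T  ✗ fails (¬east ∨ cool ∨ north)
  F T F F  ✗ fails (east ∨ north ∨ sun)
  F T F T  ✗ fails (north ∨ ¬east ∨ sun)
  F T T F  ✓ satisfies all
  F T T T  ✓ satisfies all
  T F F F  ✓ satisfies all
  T F F T  ✓ satisfies all
  T F T F  ✗ fails (¬sun ∨ cool ∨ east)
  T F T T  ✗ fails (¬east ∨ ¬sun ∨ cool)
  T T F F  ✓ satisfies all
  T T F T  ✗ fails (¬cool ∨ ¬east ∨ ¬north)
  T T T F  ✓ satisfies all
  T T T T  ✗ fails (¬cool ∨ ¬east ∨ ¬north)
6 of the 16 rows are models.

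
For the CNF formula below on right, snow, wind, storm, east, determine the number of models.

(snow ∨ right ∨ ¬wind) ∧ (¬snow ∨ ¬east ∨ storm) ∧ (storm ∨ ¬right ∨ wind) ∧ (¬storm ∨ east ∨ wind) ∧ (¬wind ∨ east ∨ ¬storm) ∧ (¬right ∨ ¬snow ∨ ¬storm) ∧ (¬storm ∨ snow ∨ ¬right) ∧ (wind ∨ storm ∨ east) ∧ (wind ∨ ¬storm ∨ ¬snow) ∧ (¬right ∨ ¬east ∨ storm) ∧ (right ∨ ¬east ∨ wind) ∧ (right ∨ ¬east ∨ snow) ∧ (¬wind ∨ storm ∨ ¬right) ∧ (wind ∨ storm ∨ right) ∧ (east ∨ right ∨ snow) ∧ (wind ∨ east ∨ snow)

2

There are 2^5 = 32 truth assignments over (right, snow, wind, storm, east).
Split on storm. With storm = True, the clauses containing storm are satisfied and ¬storm drops from the rest; 1 of the 2^4 = 16 assignments to the other variables satisfy what remains.
With storm = False, by the same count on the reduced clause set, 1 assignment works.
(One model: right=F, snow=T, wind=T, storm=F, east=F.)
Total: 1 + 1 = 2.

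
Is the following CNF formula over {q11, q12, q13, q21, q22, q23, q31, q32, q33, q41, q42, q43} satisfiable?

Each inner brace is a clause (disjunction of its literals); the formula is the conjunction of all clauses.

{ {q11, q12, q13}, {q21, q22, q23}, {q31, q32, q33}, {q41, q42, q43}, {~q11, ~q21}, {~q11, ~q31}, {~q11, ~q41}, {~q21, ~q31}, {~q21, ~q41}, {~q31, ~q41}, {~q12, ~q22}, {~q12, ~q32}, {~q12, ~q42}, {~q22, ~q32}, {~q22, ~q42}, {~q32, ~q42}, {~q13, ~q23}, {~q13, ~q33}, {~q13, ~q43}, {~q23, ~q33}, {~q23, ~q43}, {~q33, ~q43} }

Suppose q11 = 0.
Suppose q12 = 1.
From the singleton clause (~q22), q22 = 0.
From the singleton clause (~q32), q32 = 0.
From the singleton clause (~q42), q42 = 0.
Suppose q21 = 1.
From the singleton clause (~q31), q31 = 0.
From the singleton clause (q33), q33 = 1.
From the singleton clause (~q41), q41 = 0.
From the singleton clause (q43), q43 = 1.
Now (~q43) is unsatisfied and unit — conflict.
Undo q21 and try q21 = 0.
From the singleton clause (q23), q23 = 1.
From the singleton clause (~q13), q13 = 0.
From the singleton clause (~q33), q33 = 0.
From the singleton clause (q31), q31 = 1.
From the singleton clause (~q41), q41 = 0.
From the singleton clause (q43), q43 = 1.
Now (~q43) is unsatisfied and unit — conflict.
Neither q21 = 1 nor q21 = 0 works.
Undo q12 and try q12 = 0.
From the singleton clause (q13), q13 = 1.
From the singleton clause (~q23), q23 = 0.
From the singleton clause (~q33), q33 = 0.
From the singleton clause (~q43), q43 = 0.
Suppose q21 = 1.
From the singleton clause (~q31), q31 = 0.
From the singleton clause (q32), q32 = 1.
From the singleton clause (~q41), q41 = 0.
From the singleton clause (q42), q42 = 1.
Now (~q42) is unsatisfied and unit — conflict.
Undo q21 and try q21 = 0.
From the singleton clause (q22), q22 = 1.
From the singleton clause (~q32), q32 = 0.
From the singleton clause (q31), q31 = 1.
From the singleton clause (~q41), q41 = 0.
From the singleton clause (q42), q42 = 1.
Now (~q42) is unsatisfied and unit — conflict.
Neither q21 = 1 nor q21 = 0 works.
Neither q12 = 1 nor q12 = 0 works.
Undo q11 and try q11 = 1.
From the singleton clause (~q21), q21 = 0.
From the singleton clause (~q31), q31 = 0.
From the singleton clause (~q41), q41 = 0.
Suppose q22 = 1.
From the singleton clause (~q12), q12 = 0.
From the singleton clause (~q32), q32 = 0.
From the singleton clause (q33), q33 = 1.
From the singleton clause (~q42), q42 = 0.
From the singleton clause (q43), q43 = 1.
Now (~q43) is unsatisfied and unit — conflict.
Undo q22 and try q22 = 0.
From the singleton clause (q23), q23 = 1.
From the singleton clause (~q13), q13 = 0.
From the singleton clause (~q33), q33 = 0.
From the singleton clause (q32), q32 = 1.
From the singleton clause (~q12), q12 = 0.
From the singleton clause (~q42), q42 = 0.
From the singleton clause (q43), q43 = 1.
Now (~q43) is unsatisfied and unit — conflict.
Neither q22 = 1 nor q22 = 0 works.
Neither q11 = 1 nor q11 = 0 works.
No assignment satisfies every clause.

No, unsatisfiable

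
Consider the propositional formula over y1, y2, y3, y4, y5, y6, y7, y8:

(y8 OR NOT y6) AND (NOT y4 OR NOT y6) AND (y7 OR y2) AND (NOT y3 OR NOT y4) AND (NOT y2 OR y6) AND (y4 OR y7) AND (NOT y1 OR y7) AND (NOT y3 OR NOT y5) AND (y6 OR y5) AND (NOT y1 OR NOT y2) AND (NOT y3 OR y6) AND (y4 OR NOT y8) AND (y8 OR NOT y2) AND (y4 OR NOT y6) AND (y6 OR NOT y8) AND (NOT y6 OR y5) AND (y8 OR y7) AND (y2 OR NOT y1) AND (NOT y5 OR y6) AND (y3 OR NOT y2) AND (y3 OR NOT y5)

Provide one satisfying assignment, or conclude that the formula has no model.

Case y8 = true:
From the singleton clause (y4), y4 = true.
From the singleton clause (NOT y6), y6 = false.
Now (y6) is unsatisfied and unit — conflict.
So y8 must be the other value — set y8 = false.
From the singleton clause (NOT y6), y6 = false.
From the singleton clause (NOT y2), y2 = false.
From the singleton clause (y7), y7 = true.
From the singleton clause (y5), y5 = true.
Now (NOT y5) is unsatisfied and unit — conflict.
Either choice for y8 ends in contradiction.

UNSATISFIABLE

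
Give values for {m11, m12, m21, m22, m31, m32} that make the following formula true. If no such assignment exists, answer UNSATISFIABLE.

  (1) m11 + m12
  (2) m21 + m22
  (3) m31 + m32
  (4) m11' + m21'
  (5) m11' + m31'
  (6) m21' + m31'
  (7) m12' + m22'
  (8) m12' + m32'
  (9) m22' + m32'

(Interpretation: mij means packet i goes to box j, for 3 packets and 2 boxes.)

Suppose m11 = 1.
Unit clause (m21') forces m21 = 0.
Unit clause (m22) forces m22 = 1.
Unit clause (m31') forces m31 = 0.
Unit clause (m32) forces m32 = 1.
But (m32') is also a unit clause — contradiction.
That branch fails; take m11 = 0 instead.
Unit clause (m12) forces m12 = 1.
Unit clause (m22') forces m22 = 0.
Unit clause (m21) forces m21 = 1.
Unit clause (m31') forces m31 = 0.
Unit clause (m32) forces m32 = 1.
But (m32') is also a unit clause — contradiction.
Either choice for m11 ends in contradiction.

UNSATISFIABLE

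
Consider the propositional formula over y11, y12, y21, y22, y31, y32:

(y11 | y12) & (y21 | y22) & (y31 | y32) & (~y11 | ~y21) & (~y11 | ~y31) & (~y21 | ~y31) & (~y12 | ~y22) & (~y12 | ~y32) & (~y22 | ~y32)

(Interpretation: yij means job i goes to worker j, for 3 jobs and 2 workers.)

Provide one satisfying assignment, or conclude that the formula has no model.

Try y11 = 1.
The clause (~y21) is unit, so y21 = 0.
The clause (y22) is unit, so y22 = 1.
The clause (~y31) is unit, so y31 = 0.
The clause (y32) is unit, so y32 = 1.
But (~y32) is also a unit clause — contradiction.
Undo y11 and try y11 = 0.
The clause (y12) is unit, so y12 = 1.
The clause (~y22) is unit, so y22 = 0.
The clause (y21) is unit, so y21 = 1.
The clause (~y31) is unit, so y31 = 0.
The clause (y32) is unit, so y32 = 1.
But (~y32) is also a unit clause — contradiction.
Neither y11 = 1 nor y11 = 0 works.

UNSATISFIABLE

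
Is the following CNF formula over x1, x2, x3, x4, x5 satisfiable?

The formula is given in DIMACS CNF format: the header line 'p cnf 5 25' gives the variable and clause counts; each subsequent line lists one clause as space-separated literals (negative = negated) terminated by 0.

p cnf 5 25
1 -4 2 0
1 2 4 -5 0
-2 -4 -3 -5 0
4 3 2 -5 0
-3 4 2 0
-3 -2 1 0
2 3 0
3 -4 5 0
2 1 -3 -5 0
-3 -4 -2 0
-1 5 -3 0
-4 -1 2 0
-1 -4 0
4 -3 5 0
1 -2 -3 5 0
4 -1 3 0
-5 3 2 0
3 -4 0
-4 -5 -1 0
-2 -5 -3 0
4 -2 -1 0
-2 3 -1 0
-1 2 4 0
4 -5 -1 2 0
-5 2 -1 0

Yes, satisfiable

Try x2 = True.
Try x3 = False.
(¬x4) alone gives x4 = False.
(¬x1) alone gives x1 = False.
All clauses hold; x5 can take either value.
A satisfying assignment: x1: False; x2: True; x3: False; x4: False; x5: True.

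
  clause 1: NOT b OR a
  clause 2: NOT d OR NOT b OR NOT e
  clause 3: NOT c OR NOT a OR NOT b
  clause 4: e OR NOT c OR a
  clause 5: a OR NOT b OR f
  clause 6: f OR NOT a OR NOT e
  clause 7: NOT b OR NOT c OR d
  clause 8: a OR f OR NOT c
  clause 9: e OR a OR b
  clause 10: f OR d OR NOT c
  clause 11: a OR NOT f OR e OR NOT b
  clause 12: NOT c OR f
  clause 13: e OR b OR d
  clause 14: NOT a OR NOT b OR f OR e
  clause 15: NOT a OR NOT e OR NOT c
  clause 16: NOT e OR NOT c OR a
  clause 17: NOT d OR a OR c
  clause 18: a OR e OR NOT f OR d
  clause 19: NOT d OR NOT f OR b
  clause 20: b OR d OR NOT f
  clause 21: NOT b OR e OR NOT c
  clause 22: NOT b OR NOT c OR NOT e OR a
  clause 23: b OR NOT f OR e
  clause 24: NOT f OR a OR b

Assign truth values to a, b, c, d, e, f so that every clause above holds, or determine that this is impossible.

Branch on b: set b = true.
(a) alone gives a = true.
(NOT c) alone gives c = false.
Branch on d: set d = true.
(NOT e) alone gives e = false.
(f) alone gives f = true.
Every clause now holds.

a: true, b: true, c: false, d: true, e: false, f: true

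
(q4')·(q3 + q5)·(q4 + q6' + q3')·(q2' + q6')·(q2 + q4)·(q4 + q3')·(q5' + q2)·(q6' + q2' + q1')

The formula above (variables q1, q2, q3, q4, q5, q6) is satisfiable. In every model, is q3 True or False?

Suppose q3 = 1.
(q4') alone gives q4 = 0.
But (q4) is also a unit clause — contradiction.
So every satisfying assignment has q3 = False.

False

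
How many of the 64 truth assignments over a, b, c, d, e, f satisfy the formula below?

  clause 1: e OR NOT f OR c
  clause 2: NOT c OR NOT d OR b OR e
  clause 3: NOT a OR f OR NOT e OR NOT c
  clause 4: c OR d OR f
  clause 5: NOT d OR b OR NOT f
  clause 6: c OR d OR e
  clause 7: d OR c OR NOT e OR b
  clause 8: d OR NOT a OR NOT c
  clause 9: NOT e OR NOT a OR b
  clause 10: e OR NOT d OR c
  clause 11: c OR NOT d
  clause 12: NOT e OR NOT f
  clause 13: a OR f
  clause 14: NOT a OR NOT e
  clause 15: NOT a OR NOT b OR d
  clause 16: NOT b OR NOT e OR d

There are 2^6 = 64 truth assignments over (a, b, c, d, e, f).
Split on f. With f = true, the clauses containing f are satisfied and NOT f drops from the rest; 4 of the 2^5 = 32 assignments to the other variables satisfy what remains.
With f = false, by the same count on the reduced clause set, 1 assignment works.
(One model: a=F, b=F, c=T, d=F, e=F, f=T.)
Total: 4 + 1 = 5.

5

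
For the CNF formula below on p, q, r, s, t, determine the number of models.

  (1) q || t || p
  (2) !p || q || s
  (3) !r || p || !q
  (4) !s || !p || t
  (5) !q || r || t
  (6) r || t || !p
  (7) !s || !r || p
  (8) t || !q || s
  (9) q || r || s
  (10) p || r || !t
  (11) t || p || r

7

There are 2^5 = 32 truth assignments over (p, q, r, s, t).
Split on s. With s = true, the clauses containing s are satisfied and !s drops from the rest; 4 of the 2^4 = 16 assignments to the other variables satisfy what remains.
With s = false, by the same count on the reduced clause set, 3 assignments work.
Total: 4 + 3 = 7.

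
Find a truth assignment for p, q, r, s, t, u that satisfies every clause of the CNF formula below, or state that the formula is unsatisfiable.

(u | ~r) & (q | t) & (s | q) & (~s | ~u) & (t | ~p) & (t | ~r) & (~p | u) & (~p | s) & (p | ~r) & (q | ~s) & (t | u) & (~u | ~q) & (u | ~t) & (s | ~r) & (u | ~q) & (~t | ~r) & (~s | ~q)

Case u = 1:
(~s) alone gives s = 0.
(q) alone gives q = 1.
Now (~q) is unsatisfied and unit — conflict.
Backtrack on u: now try u = 0.
(~r) alone gives r = 0.
(~p) alone gives p = 0.
(t) alone gives t = 1.
Now (~t) is unsatisfied and unit — conflict.
Neither u = 1 nor u = 0 works.

UNSATISFIABLE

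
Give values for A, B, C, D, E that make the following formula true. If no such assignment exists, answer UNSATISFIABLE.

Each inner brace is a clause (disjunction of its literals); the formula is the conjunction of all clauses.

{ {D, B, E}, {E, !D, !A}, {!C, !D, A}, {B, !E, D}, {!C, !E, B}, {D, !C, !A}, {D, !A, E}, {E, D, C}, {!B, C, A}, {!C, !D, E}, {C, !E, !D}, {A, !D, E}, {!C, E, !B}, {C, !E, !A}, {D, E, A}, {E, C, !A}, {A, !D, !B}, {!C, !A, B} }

A: false,  B: true,  C: true,  D: false,  E: true

Suppose D = false.
Suppose B = true.
Suppose C = true.
(!A) alone gives A = false.
(E) alone gives E = true.
All clauses are satisfied.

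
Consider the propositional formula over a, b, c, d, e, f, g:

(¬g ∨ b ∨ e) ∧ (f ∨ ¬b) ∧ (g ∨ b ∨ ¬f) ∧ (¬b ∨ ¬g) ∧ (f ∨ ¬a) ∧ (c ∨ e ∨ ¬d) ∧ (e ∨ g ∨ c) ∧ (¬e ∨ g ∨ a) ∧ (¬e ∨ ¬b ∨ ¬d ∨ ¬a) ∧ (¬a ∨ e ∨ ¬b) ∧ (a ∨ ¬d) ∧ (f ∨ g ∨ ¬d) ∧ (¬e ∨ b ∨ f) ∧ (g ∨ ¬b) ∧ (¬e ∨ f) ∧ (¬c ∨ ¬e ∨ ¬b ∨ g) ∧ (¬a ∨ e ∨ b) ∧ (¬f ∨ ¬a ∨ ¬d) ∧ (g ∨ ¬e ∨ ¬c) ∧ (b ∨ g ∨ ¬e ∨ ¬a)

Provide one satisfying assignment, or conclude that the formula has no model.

a ↦ False,  b ↦ False,  c ↦ False,  d ↦ False,  e ↦ True,  f ↦ True,  g ↦ True

Case f = True:
Case g = True:
(¬b) alone gives b = False.
(e) alone gives e = True.
Case a = False:
(¬d) alone gives d = False.
Every clause is now satisfied; c is unconstrained.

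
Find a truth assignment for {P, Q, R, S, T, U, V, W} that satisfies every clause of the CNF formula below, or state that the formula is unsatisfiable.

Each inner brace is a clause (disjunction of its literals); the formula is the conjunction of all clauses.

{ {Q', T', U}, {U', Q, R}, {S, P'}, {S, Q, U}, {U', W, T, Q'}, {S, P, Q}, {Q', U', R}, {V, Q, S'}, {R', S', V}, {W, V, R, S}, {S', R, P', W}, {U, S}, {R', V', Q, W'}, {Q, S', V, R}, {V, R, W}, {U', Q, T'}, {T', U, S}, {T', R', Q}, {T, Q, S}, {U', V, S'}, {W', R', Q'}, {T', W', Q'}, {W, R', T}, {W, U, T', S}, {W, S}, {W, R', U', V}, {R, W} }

Suppose S = 1.
Suppose V = 1.
Suppose R = 0.
(W) alone gives W = 1.
Suppose U = 0.
Suppose Q = 1.
(T') alone gives T = 0.
All clauses hold; P can take either value.

P: 1; Q: 1; R: 0; S: 1; T: 0; U: 0; V: 1; W: 1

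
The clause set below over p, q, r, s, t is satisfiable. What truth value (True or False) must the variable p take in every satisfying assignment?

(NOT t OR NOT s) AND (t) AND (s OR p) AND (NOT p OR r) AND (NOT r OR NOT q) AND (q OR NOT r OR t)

True

Suppose p = false.
Unit clause (t) forces t = true.
Unit clause (NOT s) forces s = false.
That conflicts with the unit clause (s).
So every satisfying assignment has p = True.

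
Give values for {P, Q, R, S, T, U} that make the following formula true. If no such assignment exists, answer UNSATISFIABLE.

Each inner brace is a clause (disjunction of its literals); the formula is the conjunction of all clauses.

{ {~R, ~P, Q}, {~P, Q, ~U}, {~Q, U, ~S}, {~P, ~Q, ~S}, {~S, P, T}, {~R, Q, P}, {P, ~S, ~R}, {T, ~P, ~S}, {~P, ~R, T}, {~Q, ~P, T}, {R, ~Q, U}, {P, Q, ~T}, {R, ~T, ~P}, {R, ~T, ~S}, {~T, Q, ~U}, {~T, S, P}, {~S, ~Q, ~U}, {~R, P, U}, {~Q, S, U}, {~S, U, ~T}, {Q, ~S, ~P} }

P ↦ 1,  Q ↦ 1,  R ↦ 1,  S ↦ 0,  T ↦ 1,  U ↦ 1

Case R = 1:
Case P = 1:
From the singleton clause (Q), Q = 1.
From the singleton clause (~S), S = 0.
From the singleton clause (T), T = 1.
From the singleton clause (U), U = 1.
All clauses are satisfied.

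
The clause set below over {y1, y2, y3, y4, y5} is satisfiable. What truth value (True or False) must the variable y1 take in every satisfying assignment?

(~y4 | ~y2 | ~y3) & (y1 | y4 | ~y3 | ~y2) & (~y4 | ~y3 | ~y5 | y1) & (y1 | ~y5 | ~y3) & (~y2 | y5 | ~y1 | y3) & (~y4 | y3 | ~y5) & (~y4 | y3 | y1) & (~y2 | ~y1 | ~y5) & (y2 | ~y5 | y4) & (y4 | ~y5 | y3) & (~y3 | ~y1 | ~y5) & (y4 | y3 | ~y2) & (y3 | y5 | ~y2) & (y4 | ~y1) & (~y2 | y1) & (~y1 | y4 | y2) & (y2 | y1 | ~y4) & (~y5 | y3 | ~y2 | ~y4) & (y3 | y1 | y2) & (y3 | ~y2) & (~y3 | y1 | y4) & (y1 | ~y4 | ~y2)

Suppose y1 = 0.
The clause (~y2) is unit, so y2 = 0.
The clause (~y4) is unit, so y4 = 0.
The clause (~y5) is unit, so y5 = 0.
The clause (y3) is unit, so y3 = 1.
But (~y3) is also a unit clause — contradiction.
So every satisfying assignment has y1 = True.

True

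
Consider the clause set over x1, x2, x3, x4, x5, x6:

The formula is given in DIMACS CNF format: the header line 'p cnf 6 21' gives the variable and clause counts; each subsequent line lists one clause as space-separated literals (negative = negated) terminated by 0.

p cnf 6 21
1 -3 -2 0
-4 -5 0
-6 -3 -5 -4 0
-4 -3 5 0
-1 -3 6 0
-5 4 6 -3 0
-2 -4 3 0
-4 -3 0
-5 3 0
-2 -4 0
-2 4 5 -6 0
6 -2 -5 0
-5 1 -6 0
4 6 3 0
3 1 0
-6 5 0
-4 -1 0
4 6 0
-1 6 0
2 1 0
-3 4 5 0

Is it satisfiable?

Yes

Try x4 = False.
From the singleton clause (x6), x6 = True.
From the singleton clause (x5), x5 = True.
From the singleton clause (x3), x3 = True.
From the singleton clause (x1), x1 = True.
Every clause is now satisfied; x2 is unconstrained.
A satisfying assignment: x1: True; x2: False; x3: True; x4: False; x5: True; x6: True.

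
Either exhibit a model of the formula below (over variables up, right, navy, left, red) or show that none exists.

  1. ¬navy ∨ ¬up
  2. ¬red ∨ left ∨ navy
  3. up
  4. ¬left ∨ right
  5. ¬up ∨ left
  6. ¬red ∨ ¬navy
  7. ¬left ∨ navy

UNSATISFIABLE

The clause (up) is unit, so up = True.
The clause (¬navy) is unit, so navy = False.
The clause (left) is unit, so left = True.
But (¬left) is also a unit clause — contradiction.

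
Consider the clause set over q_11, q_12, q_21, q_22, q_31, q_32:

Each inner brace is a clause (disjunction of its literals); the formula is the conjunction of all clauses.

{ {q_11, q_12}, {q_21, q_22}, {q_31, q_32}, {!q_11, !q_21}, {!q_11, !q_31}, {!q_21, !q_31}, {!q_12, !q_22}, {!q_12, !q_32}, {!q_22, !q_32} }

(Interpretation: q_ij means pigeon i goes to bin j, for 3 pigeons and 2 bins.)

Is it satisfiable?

Branch on q_11: set q_11 = true.
Unit clause (!q_21) forces q_21 = false.
Unit clause (q_22) forces q_22 = true.
Unit clause (!q_31) forces q_31 = false.
Unit clause (q_32) forces q_32 = true.
That conflicts with the unit clause (!q_32).
That branch fails; take q_11 = false instead.
Unit clause (q_12) forces q_12 = true.
Unit clause (!q_22) forces q_22 = false.
Unit clause (q_21) forces q_21 = true.
Unit clause (!q_31) forces q_31 = false.
Unit clause (q_32) forces q_32 = true.
That conflicts with the unit clause (!q_32).
Neither q_11 = true nor q_11 = false works.
No assignment satisfies every clause.

No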